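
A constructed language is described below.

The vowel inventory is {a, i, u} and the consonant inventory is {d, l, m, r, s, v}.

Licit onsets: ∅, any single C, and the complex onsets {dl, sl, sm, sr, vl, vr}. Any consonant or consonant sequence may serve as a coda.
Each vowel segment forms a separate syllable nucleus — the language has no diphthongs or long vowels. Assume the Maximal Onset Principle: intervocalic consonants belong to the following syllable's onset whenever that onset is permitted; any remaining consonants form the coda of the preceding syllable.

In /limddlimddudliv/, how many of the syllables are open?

1

Nuclei (vowels): i, i, u, i → 4 syllables.
/i…i/ gap (V1→V2): /mddl/ splits as /md/ + /dl/ (/dl/ is the longest suffix that is a licit onset).
/i…u/ gap (V2→V3): /mdd/; trying suffixes from longest down, /d/ is the first permitted one, so coda /md/ | onset /d/.
/u…i/ gap (V3→V4): /dl/ is a licit onset in full, so it all attaches to the next syllable.
Putting it together: limd.dlimd.du.dliv.
Classifying each syllable: /limd/ (closed), /dlimd/ (closed), /du/ (open), /dliv/ (closed).
Open syllables: 1.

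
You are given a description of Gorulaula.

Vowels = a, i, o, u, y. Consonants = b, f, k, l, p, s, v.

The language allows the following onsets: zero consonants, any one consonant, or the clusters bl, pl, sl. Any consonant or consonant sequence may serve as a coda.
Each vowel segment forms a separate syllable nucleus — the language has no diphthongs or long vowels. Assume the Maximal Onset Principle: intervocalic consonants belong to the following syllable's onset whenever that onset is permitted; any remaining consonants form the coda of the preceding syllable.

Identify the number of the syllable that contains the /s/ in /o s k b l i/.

1

Nuclei (vowels): o, i → 2 syllables.
/o…i/ gap (V1→V2): /skbl/; trying suffixes from longest down, /bl/ is the first permitted one, so coda /sk/ | onset /bl/.
Syllabification: osk.bli.
The /s/ is in the coda of syllable 1 (/osk/).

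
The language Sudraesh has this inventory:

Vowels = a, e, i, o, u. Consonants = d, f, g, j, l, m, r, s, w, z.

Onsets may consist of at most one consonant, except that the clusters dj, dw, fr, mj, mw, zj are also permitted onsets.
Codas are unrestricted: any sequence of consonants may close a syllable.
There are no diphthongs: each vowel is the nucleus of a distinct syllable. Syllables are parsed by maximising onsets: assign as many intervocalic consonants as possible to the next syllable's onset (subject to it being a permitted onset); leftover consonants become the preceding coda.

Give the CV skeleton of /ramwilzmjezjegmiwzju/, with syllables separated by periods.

CV.CCVCC.CCV.CCVC.CVC.CCV

Nuclei (vowels): a, i, e, e, i, u → 6 syllables.
Between /a/ (V1) and /i/ (V2): /mw/ is a licit onset in full, so it all attaches to the next syllable.
Between /i/ (V2) and /e/ (V3): /lzmj/ splits as /lz/ + /mj/ (/mj/ is the longest suffix that is a licit onset).
Between /e/ (V3) and /e/ (V4): /zj/ is a licit onset in full, so it all attaches to the next syllable.
Between /e/ (V4) and /i/ (V5): /gm/; trying suffixes from longest down, /m/ is the first permitted one, so coda /g/ | onset /m/.
Between /i/ (V5) and /u/ (V6): /wzj/ splits as /w/ + /zj/ (/zj/ is the longest suffix that is a licit onset).
Putting it together: ra.mwilz.mje.zjeg.miw.zju.
Mapping each syllable to C/V: /ra/ → CV, /mwilz/ → CCVCC, /mje/ → CCV, /zjeg/ → CCVC, /miw/ → CVC, /zju/ → CCV.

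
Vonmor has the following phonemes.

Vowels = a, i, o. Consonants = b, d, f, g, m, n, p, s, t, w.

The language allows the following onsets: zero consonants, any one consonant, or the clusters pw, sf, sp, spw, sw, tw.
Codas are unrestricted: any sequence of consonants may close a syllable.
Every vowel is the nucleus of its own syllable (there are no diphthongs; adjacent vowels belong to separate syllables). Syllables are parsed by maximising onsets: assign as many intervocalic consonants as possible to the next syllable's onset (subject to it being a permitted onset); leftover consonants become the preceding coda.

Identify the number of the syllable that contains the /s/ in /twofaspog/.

3

Nuclei (vowels): o, a, o → 3 syllables.
V1 /o/ – V2 /a/: /f/ is a single consonant, so it becomes the next onset.
V2 /a/ – V3 /o/: /sp/ — entire cluster is a permitted onset → onset /sp/, coda ∅.
Putting it together: two.fa.spog.
The /s/ is in the onset of syllable 3 (/spog/).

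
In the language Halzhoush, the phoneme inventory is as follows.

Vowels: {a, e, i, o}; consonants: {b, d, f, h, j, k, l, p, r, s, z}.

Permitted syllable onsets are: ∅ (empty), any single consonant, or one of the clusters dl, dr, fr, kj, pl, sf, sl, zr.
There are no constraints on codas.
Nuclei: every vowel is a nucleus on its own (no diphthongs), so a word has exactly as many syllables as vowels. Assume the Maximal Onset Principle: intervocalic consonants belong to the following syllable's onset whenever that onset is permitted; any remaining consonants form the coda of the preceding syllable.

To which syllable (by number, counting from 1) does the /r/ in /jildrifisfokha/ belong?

The vowels are i, i, i, o, a — 5 nuclei, so 5 syllables.
Between /i/ (V1) and /i/ (V2): /ldr/; trying suffixes from longest down, /dr/ is the first permitted one, so coda /l/ | onset /dr/.
Between /i/ (V2) and /i/ (V3): just /f/ — single C goes to the following onset.
Between /i/ (V3) and /o/ (V4): /sf/ — entire cluster is a permitted onset → onset /sf/, coda ∅.
Between /o/ (V4) and /a/ (V5): cluster /kh/ — the longest permitted-onset suffix is /h/; onset = /h/, preceding coda = /k/.
Result: jil.dri.fi.sfok.ha.
The /r/ is in the onset of syllable 2 (/dri/).

2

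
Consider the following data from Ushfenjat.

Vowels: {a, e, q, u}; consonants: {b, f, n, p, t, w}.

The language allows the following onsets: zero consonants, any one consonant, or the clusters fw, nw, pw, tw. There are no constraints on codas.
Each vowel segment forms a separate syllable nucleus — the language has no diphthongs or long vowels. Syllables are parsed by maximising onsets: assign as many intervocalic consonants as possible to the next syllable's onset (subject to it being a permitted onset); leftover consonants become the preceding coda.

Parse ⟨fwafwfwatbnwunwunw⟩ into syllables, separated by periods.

fwafw.fwatb.nwu.nwunw

Vowels present: a, a, u, u; each is a nucleus, giving 4 syllables.
V1 /a/ – V2 /a/: /fwfw/ — longest licit onset from the right is /fw/, leaving /fw/ as coda.
V2 /a/ – V3 /u/: cluster /tbnw/ — the longest permitted-onset suffix is /nw/; onset = /nw/, preceding coda = /tb/.
V3 /u/ – V4 /u/: /nw/ — entire cluster is a permitted onset → onset /nw/, coda ∅.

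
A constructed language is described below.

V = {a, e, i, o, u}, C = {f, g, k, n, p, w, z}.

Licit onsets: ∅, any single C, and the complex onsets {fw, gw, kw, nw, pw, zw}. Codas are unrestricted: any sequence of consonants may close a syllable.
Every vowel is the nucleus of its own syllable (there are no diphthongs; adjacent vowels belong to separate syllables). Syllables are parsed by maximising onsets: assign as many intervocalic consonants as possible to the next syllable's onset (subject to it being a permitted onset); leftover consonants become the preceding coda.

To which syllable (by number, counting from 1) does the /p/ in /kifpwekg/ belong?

Vowels present: i, e; each is a nucleus, giving 2 syllables.
σ1/σ2 boundary: /fpw/ splits as /f/ + /pw/ (/pw/ is the longest suffix that is a licit onset).
So the parse is kif.pwekg.
The /p/ is in the onset of syllable 2 (/pwekg/).

2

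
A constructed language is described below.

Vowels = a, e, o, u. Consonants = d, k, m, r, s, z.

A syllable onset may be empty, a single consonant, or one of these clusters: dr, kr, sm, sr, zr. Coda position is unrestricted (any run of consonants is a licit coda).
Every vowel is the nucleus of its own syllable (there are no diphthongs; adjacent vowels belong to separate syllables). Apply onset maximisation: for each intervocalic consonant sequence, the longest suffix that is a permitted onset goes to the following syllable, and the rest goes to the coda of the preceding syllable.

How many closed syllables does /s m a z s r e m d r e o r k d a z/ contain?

4

The vowels are a, e, e, o, a — 5 nuclei, so 5 syllables.
σ1/σ2 boundary: /zsr/ — longest licit onset from the right is /sr/, leaving /z/ as coda.
σ2/σ3 boundary: /mdr/ — longest licit onset from the right is /dr/, leaving /m/ as coda.
σ3/σ4 boundary: nothing intervenes; syllable break is V.V.
σ4/σ5 boundary: /rkd/ — longest licit onset from the right is /d/, leaving /rk/ as coda.
So the parse is smaz.srem.dre.ork.daz.
Classifying each syllable: /smaz/ (closed), /srem/ (closed), /dre/ (open), /ork/ (closed), /daz/ (closed).
Closed syllables: 4.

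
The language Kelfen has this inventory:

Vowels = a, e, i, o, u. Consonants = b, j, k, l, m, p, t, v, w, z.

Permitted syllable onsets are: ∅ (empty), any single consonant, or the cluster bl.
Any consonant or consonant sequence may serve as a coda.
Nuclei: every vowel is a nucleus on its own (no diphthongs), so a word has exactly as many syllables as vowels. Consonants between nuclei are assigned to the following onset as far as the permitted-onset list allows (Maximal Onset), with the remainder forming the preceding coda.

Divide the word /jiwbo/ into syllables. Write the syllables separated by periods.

jiw.bo

Vowels present: i, o; each is a nucleus, giving 2 syllables.
σ1/σ2 boundary: cluster /wb/ — the longest permitted-onset suffix is /b/; onset = /b/, preceding coda = /w/.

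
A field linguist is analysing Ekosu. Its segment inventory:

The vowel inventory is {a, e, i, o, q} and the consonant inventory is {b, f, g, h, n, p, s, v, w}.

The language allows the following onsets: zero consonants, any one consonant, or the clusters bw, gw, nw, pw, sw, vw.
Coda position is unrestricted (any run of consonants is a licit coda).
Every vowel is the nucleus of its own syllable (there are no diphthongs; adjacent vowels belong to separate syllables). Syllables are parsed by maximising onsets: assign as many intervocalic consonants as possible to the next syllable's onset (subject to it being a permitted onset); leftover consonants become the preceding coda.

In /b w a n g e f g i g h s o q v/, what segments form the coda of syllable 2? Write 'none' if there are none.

f

Vowels present: a, e, i, o, q; each is a nucleus, giving 5 syllables.
Between /a/ (V1) and /e/ (V2): /ng/ — longest licit onset from the right is /g/, leaving /n/ as coda.
Between /e/ (V2) and /i/ (V3): /fg/; trying suffixes from longest down, /g/ is the first permitted one, so coda /f/ | onset /g/.
Between /i/ (V3) and /o/ (V4): /ghs/ splits as /gh/ + /s/ (/s/ is the longest suffix that is a licit onset).
Between /o/ (V4) and /q/ (V5): nothing intervenes; syllable break is V.V.
Result: bwan.gef.gigh.so.qv.
Syllable 2 is /gef/: onset /g/, nucleus /e/, coda /f/.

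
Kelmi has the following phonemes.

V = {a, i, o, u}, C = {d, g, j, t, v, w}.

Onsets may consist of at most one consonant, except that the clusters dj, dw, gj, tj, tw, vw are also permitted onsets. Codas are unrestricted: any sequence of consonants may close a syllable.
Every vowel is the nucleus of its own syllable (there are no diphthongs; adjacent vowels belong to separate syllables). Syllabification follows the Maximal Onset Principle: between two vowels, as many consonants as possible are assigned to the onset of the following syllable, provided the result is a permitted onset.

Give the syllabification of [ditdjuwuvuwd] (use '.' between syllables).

dit.dju.wu.vuwd

Vowels present: i, u, u, u; each is a nucleus, giving 4 syllables.
/i…u/ gap (V1→V2): /tdj/; trying suffixes from longest down, /dj/ is the first permitted one, so coda /t/ | onset /dj/.
/u…u/ gap (V2→V3): /w/ → onset of the next syllable (single consonants are always licit onsets).
/u…u/ gap (V3→V4): /v/ is a single consonant, so it becomes the next onset.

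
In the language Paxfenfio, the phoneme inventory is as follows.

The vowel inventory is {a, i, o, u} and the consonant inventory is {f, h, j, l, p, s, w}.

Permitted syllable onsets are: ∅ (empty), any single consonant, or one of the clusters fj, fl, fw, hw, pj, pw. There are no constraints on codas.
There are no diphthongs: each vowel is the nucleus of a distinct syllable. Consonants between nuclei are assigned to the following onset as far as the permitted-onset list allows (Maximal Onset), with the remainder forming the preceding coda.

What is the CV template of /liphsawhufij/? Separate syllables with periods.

The vowels are i, a, u, i — 4 nuclei, so 4 syllables.
V1 /i/ – V2 /a/: /phs/; trying suffixes from longest down, /s/ is the first permitted one, so coda /ph/ | onset /s/.
V2 /a/ – V3 /u/: /wh/ — longest licit onset from the right is /h/, leaving /w/ as coda.
V3 /u/ – V4 /i/: /f/ is a single consonant, so it becomes the next onset.
Result: liph.saw.hu.fij.
Mapping each syllable to C/V: /liph/ → CVCC, /saw/ → CVC, /hu/ → CV, /fij/ → CVC.

CVCC.CVC.CV.CVC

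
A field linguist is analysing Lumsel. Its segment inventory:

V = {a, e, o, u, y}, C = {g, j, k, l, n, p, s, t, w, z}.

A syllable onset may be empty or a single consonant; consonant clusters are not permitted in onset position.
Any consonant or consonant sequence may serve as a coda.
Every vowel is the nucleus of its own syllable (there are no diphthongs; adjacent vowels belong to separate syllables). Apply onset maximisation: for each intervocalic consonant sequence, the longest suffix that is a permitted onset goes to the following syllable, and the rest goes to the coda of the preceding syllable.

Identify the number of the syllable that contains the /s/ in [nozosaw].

The vowels are o, o, a — 3 nuclei, so 3 syllables.
/o…o/ gap (V1→V2): /z/ is a single consonant, so it becomes the next onset.
/o…a/ gap (V2→V3): /s/ is a single consonant, so it becomes the next onset.
Result: no.zo.saw.
The /s/ is in the onset of syllable 3 (/saw/).

3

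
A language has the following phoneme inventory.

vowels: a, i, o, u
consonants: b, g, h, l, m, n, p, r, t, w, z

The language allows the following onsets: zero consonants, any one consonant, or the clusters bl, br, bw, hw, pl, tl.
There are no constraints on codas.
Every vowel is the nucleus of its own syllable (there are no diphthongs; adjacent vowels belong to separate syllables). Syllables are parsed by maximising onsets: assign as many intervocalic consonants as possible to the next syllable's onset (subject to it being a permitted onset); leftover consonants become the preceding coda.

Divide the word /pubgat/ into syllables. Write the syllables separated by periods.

Nuclei (vowels): u, a → 2 syllables.
σ1/σ2 boundary: cluster /bg/ — the longest permitted-onset suffix is /g/; onset = /g/, preceding coda = /b/.

pub.gat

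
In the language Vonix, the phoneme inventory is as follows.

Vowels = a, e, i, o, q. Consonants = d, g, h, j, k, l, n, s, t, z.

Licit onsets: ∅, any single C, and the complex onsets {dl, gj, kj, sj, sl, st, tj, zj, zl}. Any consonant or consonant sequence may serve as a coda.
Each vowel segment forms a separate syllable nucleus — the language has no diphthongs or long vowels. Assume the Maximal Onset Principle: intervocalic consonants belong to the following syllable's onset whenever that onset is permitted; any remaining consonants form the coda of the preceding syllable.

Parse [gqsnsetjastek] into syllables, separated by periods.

Nuclei (vowels): q, e, a, e → 4 syllables.
V1 /q/ – V2 /e/: /sns/ splits as /sn/ + /s/ (/s/ is the longest suffix that is a licit onset).
V2 /e/ – V3 /a/: /tj/ — entire cluster is a permitted onset → onset /tj/, coda ∅.
V3 /a/ – V4 /e/: /st/ is a licit onset in full, so it all attaches to the next syllable.

gqsn.se.tja.stek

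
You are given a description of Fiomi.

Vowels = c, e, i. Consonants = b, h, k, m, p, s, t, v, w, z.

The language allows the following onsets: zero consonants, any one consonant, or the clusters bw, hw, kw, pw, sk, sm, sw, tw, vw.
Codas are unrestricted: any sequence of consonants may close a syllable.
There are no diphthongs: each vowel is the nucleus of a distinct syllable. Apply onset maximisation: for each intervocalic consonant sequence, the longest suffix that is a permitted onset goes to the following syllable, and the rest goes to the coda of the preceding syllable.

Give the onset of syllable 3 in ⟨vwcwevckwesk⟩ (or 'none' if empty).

Vowels present: c, e, c, e; each is a nucleus, giving 4 syllables.
Between /c/ (V1) and /e/ (V2): just /w/ — single C goes to the following onset.
Between /e/ (V2) and /c/ (V3): /v/ → onset of the next syllable (single consonants are always licit onsets).
Between /c/ (V3) and /e/ (V4): /kw/ — entire cluster is a permitted onset → onset /kw/, coda ∅.
Syllabification: vwc.we.vc.kwesk.
Syllable 3 is /vc/: onset /v/, nucleus /c/, coda ∅.

v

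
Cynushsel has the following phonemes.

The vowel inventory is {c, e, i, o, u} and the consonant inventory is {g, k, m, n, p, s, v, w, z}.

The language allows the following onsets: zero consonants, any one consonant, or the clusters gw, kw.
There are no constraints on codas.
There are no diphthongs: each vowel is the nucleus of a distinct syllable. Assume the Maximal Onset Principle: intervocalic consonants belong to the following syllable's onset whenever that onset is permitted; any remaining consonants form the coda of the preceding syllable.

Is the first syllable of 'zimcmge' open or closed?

Nuclei (vowels): i, c, e → 3 syllables.
Between /i/ (V1) and /c/ (V2): /m/ → onset of the next syllable (single consonants are always licit onsets).
Between /c/ (V2) and /e/ (V3): /mg/ splits as /m/ + /g/ (/g/ is the longest suffix that is a licit onset).
Putting it together: zi.mcm.ge.
Syllable 1 is /zi/; it ends in its nucleus with no coda, so it is open.

open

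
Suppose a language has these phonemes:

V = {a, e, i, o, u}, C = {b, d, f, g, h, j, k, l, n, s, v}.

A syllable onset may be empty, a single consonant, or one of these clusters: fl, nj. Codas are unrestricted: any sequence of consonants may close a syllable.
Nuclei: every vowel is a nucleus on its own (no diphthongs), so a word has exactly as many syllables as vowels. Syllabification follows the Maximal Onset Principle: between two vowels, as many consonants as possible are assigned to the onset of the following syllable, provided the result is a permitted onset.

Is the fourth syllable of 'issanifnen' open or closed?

closed

The vowels are i, a, i, e — 4 nuclei, so 4 syllables.
Between /i/ (V1) and /a/ (V2): /ss/; trying suffixes from longest down, /s/ is the first permitted one, so coda /s/ | onset /s/.
Between /a/ (V2) and /i/ (V3): /n/ → onset of the next syllable (single consonants are always licit onsets).
Between /i/ (V3) and /e/ (V4): cluster /fn/ — the longest permitted-onset suffix is /n/; onset = /n/, preceding coda = /f/.
So the parse is is.sa.nif.nen.
Syllable 4 is /nen/ with coda /n/, so it is closed.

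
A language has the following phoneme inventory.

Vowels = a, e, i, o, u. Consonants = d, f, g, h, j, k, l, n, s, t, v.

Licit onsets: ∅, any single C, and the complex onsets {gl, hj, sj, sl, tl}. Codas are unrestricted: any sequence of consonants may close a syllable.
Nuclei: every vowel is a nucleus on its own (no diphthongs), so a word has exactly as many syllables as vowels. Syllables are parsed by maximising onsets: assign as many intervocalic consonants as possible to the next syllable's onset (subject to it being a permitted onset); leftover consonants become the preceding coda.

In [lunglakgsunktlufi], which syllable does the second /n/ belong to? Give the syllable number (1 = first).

3

Nuclei (vowels): u, a, u, u, i → 5 syllables.
σ1/σ2 boundary: cluster /ngl/ — the longest permitted-onset suffix is /gl/; onset = /gl/, preceding coda = /n/.
σ2/σ3 boundary: /kgs/ splits as /kg/ + /s/ (/s/ is the longest suffix that is a licit onset).
σ3/σ4 boundary: /nktl/ — longest licit onset from the right is /tl/, leaving /nk/ as coda.
σ4/σ5 boundary: just /f/ — single C goes to the following onset.
Putting it together: lun.glakg.sunk.tlu.fi.
The second /n/ is in the coda of syllable 3 (/sunk/).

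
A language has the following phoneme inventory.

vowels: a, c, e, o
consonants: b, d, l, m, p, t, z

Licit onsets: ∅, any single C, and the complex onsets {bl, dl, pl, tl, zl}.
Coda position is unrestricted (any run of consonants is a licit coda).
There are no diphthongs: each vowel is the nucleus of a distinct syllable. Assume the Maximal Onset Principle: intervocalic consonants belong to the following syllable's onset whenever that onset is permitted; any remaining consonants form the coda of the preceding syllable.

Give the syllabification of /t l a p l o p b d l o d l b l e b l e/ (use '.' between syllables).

Vowels present: a, o, o, e, e; each is a nucleus, giving 5 syllables.
σ1/σ2 boundary: /pl/ is a licit onset in full, so it all attaches to the next syllable.
σ2/σ3 boundary: /pbdl/ splits as /pb/ + /dl/ (/dl/ is the longest suffix that is a licit onset).
σ3/σ4 boundary: /dlbl/ splits as /dl/ + /bl/ (/bl/ is the longest suffix that is a licit onset).
σ4/σ5 boundary: cluster /bl/ — /bl/ is itself a permitted onset, so the whole cluster goes right; preceding coda = ∅.

tla.plopb.dlodl.ble.ble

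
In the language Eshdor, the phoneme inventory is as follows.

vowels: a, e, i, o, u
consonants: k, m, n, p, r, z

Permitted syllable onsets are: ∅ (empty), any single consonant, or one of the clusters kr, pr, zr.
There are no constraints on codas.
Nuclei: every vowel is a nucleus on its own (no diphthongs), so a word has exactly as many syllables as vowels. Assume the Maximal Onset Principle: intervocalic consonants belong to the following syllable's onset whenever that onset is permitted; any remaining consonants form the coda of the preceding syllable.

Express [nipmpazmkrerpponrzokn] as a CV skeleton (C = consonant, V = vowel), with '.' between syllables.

CVCC.CVCC.CCVCC.CVCC.CVCC

Vowels present: i, a, e, o, o; each is a nucleus, giving 5 syllables.
V1 /i/ – V2 /a/: /pmp/ — longest licit onset from the right is /p/, leaving /pm/ as coda.
V2 /a/ – V3 /e/: /zmkr/ — longest licit onset from the right is /kr/, leaving /zm/ as coda.
V3 /e/ – V4 /o/: /rpp/ splits as /rp/ + /p/ (/p/ is the longest suffix that is a licit onset).
V4 /o/ – V5 /o/: /nrz/; trying suffixes from longest down, /z/ is the first permitted one, so coda /nr/ | onset /z/.
Putting it together: nipm.pazm.krerp.ponr.zokn.
Mapping each syllable to C/V: /nipm/ → CVCC, /pazm/ → CVCC, /krerp/ → CCVCC, /ponr/ → CVCC, /zokn/ → CVCC.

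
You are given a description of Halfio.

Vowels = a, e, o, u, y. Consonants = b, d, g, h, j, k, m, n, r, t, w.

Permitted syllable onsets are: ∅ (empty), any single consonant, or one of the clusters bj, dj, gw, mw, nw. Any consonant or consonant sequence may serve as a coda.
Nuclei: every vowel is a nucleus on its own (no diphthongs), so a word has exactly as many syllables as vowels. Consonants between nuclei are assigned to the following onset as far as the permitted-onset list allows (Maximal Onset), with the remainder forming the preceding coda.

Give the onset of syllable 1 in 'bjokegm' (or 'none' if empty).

Nuclei (vowels): o, e → 2 syllables.
/o…e/ gap (V1→V2): just /k/ — single C goes to the following onset.
Putting it together: bjo.kegm.
Syllable 1 is /bjo/: onset /bj/, nucleus /o/, coda ∅.

bj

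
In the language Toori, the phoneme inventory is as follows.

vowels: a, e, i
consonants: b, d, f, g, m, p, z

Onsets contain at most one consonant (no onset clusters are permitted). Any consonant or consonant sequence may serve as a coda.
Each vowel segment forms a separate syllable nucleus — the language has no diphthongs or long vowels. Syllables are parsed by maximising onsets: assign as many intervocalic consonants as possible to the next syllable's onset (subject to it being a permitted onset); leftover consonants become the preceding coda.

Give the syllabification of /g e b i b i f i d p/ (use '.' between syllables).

ge.bi.bi.fidp

Vowels present: e, i, i, i; each is a nucleus, giving 4 syllables.
V1 /e/ – V2 /i/: /b/ → onset of the next syllable (single consonants are always licit onsets).
V2 /i/ – V3 /i/: /b/ → onset of the next syllable (single consonants are always licit onsets).
V3 /i/ – V4 /i/: /f/ → onset of the next syllable (single consonants are always licit onsets).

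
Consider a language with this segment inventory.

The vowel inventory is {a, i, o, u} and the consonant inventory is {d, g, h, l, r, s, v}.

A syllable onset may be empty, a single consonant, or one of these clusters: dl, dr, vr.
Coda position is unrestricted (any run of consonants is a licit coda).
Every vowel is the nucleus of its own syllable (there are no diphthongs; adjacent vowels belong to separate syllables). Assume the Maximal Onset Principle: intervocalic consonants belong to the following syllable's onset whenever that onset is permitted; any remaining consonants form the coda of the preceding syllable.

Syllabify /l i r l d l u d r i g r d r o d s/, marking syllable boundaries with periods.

The vowels are i, u, i, o — 4 nuclei, so 4 syllables.
/i…u/ gap (V1→V2): cluster /rldl/ — the longest permitted-onset suffix is /dl/; onset = /dl/, preceding coda = /rl/.
/u…i/ gap (V2→V3): cluster /dr/ — /dr/ is itself a permitted onset, so the whole cluster goes right; preceding coda = ∅.
/i…o/ gap (V3→V4): /grdr/ — longest licit onset from the right is /dr/, leaving /gr/ as coda.

lirl.dlu.drigr.drods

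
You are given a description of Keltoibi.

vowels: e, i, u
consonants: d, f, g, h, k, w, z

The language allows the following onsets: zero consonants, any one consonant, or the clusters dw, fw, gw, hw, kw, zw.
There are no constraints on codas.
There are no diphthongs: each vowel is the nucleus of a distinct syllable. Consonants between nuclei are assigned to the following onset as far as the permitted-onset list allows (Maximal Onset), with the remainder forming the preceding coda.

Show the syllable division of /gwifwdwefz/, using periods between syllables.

Nuclei (vowels): i, e → 2 syllables.
Between /i/ (V1) and /e/ (V2): /fwdw/; trying suffixes from longest down, /dw/ is the first permitted one, so coda /fw/ | onset /dw/.

gwifw.dwefz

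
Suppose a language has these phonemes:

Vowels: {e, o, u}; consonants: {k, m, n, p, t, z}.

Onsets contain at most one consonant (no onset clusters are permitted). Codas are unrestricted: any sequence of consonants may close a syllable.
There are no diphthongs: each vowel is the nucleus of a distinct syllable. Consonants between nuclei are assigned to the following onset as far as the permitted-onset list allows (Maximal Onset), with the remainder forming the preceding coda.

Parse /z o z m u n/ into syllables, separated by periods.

zoz.mun

Vowels present: o, u; each is a nucleus, giving 2 syllables.
V1 /o/ – V2 /u/: /zm/ splits as /z/ + /m/ (/m/ is the longest suffix that is a licit onset).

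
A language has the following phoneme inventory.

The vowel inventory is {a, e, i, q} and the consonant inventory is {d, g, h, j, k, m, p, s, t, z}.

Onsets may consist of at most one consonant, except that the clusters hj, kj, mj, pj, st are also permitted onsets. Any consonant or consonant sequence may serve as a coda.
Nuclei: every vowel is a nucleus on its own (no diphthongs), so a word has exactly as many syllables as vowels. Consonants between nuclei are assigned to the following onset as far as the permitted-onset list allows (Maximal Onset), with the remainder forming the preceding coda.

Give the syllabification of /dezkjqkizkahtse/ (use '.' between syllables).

Vowels present: e, q, i, a, e; each is a nucleus, giving 5 syllables.
/e…q/ gap (V1→V2): /zkj/; trying suffixes from longest down, /kj/ is the first permitted one, so coda /z/ | onset /kj/.
/q…i/ gap (V2→V3): just /k/ — single C goes to the following onset.
/i…a/ gap (V3→V4): cluster /zk/ — the longest permitted-onset suffix is /k/; onset = /k/, preceding coda = /z/.
/a…e/ gap (V4→V5): /hts/ — longest licit onset from the right is /s/, leaving /ht/ as coda.

dez.kjq.kiz.kaht.se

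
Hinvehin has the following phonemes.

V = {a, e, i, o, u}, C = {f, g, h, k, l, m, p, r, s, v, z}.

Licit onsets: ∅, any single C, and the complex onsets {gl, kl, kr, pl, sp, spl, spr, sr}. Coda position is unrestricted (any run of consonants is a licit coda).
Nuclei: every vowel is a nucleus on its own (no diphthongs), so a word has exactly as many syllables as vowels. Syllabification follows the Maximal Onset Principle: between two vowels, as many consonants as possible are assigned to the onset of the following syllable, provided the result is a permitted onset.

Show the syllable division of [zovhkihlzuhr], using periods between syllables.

zovh.kihl.zuhr

The vowels are o, i, u — 3 nuclei, so 3 syllables.
Between /o/ (V1) and /i/ (V2): /vhk/ splits as /vh/ + /k/ (/k/ is the longest suffix that is a licit onset).
Between /i/ (V2) and /u/ (V3): cluster /hlz/ — the longest permitted-onset suffix is /z/; onset = /z/, preceding coda = /hl/.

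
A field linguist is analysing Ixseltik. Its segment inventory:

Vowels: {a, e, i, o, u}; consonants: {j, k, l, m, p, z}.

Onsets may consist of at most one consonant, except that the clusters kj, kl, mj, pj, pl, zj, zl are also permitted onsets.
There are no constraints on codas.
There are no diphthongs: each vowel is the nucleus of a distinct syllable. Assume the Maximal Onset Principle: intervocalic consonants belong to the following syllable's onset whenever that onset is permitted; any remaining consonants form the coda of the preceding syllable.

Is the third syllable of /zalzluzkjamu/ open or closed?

open

Vowels present: a, u, a, u; each is a nucleus, giving 4 syllables.
σ1/σ2 boundary: /lzl/ — longest licit onset from the right is /zl/, leaving /l/ as coda.
σ2/σ3 boundary: cluster /zkj/ — the longest permitted-onset suffix is /kj/; onset = /kj/, preceding coda = /z/.
σ3/σ4 boundary: /m/ → onset of the next syllable (single consonants are always licit onsets).
Result: zal.zluz.kja.mu.
Syllable 3 is /kja/; it ends in its nucleus with no coda, so it is open.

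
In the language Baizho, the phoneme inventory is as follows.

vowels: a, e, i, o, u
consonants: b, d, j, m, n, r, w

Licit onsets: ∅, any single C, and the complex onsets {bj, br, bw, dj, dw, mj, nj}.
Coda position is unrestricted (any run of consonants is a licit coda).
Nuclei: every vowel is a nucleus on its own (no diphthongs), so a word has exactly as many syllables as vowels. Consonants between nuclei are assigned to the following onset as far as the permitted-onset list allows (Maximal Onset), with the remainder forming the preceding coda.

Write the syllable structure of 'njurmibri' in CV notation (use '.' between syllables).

CCVC.CV.CCV

Nuclei (vowels): u, i, i → 3 syllables.
V1 /u/ – V2 /i/: /rm/; trying suffixes from longest down, /m/ is the first permitted one, so coda /r/ | onset /m/.
V2 /i/ – V3 /i/: /br/ — entire cluster is a permitted onset → onset /br/, coda ∅.
Putting it together: njur.mi.bri.
Mapping each syllable to C/V: /njur/ → CCVC, /mi/ → CV, /bri/ → CCV.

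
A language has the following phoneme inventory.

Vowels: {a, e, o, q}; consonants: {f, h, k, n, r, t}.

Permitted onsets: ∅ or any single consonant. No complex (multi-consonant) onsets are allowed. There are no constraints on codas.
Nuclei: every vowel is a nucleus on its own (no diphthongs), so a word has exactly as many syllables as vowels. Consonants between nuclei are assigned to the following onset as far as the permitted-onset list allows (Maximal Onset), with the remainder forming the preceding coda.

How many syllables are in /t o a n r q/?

Vowels present: o, a, q; each is a nucleus, giving 3 syllables.

3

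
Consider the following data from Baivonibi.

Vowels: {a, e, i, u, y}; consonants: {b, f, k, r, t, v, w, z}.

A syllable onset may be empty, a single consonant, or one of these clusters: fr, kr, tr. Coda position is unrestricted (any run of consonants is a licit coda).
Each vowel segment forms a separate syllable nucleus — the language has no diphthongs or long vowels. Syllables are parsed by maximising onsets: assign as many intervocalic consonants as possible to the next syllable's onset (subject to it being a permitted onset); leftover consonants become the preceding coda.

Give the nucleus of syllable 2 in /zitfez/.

The vowels are i, e — 2 nuclei, so 2 syllables.
The second nucleus (vowel 2 from the left) is /e/.

e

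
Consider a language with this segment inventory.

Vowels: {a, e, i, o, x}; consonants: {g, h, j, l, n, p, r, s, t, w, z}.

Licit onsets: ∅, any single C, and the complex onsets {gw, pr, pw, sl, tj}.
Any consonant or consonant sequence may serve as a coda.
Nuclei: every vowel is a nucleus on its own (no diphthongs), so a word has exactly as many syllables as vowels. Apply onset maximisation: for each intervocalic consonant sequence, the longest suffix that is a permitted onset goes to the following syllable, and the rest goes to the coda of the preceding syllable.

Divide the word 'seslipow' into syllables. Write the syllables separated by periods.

The vowels are e, i, o — 3 nuclei, so 3 syllables.
/e…i/ gap (V1→V2): /sl/ — entire cluster is a permitted onset → onset /sl/, coda ∅.
/i…o/ gap (V2→V3): /p/ → onset of the next syllable (single consonants are always licit onsets).

se.sli.pow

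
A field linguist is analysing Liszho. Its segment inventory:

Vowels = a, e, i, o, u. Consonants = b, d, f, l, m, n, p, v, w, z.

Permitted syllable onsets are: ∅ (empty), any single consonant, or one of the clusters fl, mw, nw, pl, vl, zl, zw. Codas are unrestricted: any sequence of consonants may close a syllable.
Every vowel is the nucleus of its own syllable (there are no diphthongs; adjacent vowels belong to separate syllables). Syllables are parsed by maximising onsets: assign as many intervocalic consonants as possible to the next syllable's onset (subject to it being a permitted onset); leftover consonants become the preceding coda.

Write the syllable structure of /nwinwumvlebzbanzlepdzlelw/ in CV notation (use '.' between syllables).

CCV.CCVC.CCVCC.CVC.CCVCC.CCVCC

Nuclei (vowels): i, u, e, a, e, e → 6 syllables.
V1 /i/ – V2 /u/: /nw/ — entire cluster is a permitted onset → onset /nw/, coda ∅.
V2 /u/ – V3 /e/: /mvl/ — longest licit onset from the right is /vl/, leaving /m/ as coda.
V3 /e/ – V4 /a/: /bzb/ splits as /bz/ + /b/ (/b/ is the longest suffix that is a licit onset).
V4 /a/ – V5 /e/: /nzl/ splits as /n/ + /zl/ (/zl/ is the longest suffix that is a licit onset).
V5 /e/ – V6 /e/: /pdzl/; trying suffixes from longest down, /zl/ is the first permitted one, so coda /pd/ | onset /zl/.
Putting it together: nwi.nwum.vlebz.ban.zlepd.zlelw.
Mapping each syllable to C/V: /nwi/ → CCV, /nwum/ → CCVC, /vlebz/ → CCVCC, /ban/ → CVC, /zlepd/ → CCVCC, /zlelw/ → CCVCC.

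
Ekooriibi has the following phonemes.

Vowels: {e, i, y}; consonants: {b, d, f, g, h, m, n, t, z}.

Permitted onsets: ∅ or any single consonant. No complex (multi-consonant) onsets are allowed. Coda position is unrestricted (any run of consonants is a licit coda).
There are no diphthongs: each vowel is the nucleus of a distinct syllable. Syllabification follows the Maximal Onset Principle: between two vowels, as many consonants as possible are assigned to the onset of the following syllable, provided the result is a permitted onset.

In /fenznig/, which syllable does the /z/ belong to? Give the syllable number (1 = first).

1

Vowels present: e, i; each is a nucleus, giving 2 syllables.
V1 /e/ – V2 /i/: /nzn/ — longest licit onset from the right is /n/, leaving /nz/ as coda.
Result: fenz.nig.
The /z/ is in the coda of syllable 1 (/fenz/).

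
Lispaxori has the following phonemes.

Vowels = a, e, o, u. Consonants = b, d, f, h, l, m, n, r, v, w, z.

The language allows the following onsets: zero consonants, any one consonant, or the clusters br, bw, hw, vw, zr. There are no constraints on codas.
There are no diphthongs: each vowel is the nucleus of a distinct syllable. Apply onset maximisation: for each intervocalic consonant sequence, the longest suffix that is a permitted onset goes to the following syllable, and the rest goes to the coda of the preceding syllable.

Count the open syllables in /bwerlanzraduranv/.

2

Vowels present: e, a, a, u, a; each is a nucleus, giving 5 syllables.
/e…a/ gap (V1→V2): /rl/ splits as /r/ + /l/ (/l/ is the longest suffix that is a licit onset).
/a…a/ gap (V2→V3): /nzr/ splits as /n/ + /zr/ (/zr/ is the longest suffix that is a licit onset).
/a…u/ gap (V3→V4): /d/ is a single consonant, so it becomes the next onset.
/u…a/ gap (V4→V5): just /r/ — single C goes to the following onset.
Result: bwer.lan.zra.du.ranv.
Classifying each syllable: /bwer/ (closed), /lan/ (closed), /zra/ (open), /du/ (open), /ranv/ (closed).
Open syllables: 2.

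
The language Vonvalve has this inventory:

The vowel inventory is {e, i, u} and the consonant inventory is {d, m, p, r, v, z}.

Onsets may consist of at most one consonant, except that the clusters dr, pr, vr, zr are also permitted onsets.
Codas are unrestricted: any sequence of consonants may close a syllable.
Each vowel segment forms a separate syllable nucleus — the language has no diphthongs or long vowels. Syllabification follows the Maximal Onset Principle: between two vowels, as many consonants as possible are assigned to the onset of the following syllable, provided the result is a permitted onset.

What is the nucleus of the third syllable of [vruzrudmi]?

i

Vowels present: u, u, i; each is a nucleus, giving 3 syllables.
The third nucleus (vowel 3 from the left) is /i/.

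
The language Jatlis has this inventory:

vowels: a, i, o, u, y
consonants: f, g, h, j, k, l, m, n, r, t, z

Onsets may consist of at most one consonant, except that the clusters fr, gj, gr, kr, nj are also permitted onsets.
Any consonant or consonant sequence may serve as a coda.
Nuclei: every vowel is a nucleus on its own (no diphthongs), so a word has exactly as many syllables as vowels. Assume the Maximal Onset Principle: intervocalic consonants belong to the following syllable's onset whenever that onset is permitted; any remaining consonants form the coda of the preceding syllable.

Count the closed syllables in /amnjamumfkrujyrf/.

3

The vowels are a, a, u, u, y — 5 nuclei, so 5 syllables.
V1 /a/ – V2 /a/: cluster /mnj/ — the longest permitted-onset suffix is /nj/; onset = /nj/, preceding coda = /m/.
V2 /a/ – V3 /u/: /m/ is a single consonant, so it becomes the next onset.
V3 /u/ – V4 /u/: cluster /mfkr/ — the longest permitted-onset suffix is /kr/; onset = /kr/, preceding coda = /mf/.
V4 /u/ – V5 /y/: /j/ → onset of the next syllable (single consonants are always licit onsets).
Result: am.nja.mumf.kru.jyrf.
Classifying each syllable: /am/ (closed), /nja/ (open), /mumf/ (closed), /kru/ (open), /jyrf/ (closed).
Closed syllables: 3.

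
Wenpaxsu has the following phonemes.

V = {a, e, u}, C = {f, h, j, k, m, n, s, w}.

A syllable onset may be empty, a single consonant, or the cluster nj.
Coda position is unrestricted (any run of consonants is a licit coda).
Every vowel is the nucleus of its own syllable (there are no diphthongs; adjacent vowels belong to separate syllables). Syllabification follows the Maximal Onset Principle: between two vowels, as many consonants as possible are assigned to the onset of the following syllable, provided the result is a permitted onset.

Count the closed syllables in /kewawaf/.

1

Nuclei (vowels): e, a, a → 3 syllables.
Between /e/ (V1) and /a/ (V2): /w/ → onset of the next syllable (single consonants are always licit onsets).
Between /a/ (V2) and /a/ (V3): /w/ is a single consonant, so it becomes the next onset.
Putting it together: ke.wa.waf.
Classifying each syllable: /ke/ (open), /wa/ (open), /waf/ (closed).
Closed syllables: 1.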